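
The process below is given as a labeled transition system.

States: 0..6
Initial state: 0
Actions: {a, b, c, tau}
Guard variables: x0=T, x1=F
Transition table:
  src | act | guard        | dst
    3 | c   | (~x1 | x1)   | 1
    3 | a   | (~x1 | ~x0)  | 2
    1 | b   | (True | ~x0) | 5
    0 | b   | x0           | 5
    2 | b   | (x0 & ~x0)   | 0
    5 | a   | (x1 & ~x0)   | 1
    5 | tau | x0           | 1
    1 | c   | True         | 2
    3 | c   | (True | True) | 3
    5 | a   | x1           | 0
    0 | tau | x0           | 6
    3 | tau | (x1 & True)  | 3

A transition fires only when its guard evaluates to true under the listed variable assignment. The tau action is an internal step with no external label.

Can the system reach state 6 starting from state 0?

After dropping false guards: 8 live edges.
depth 0: {0}
depth 1: {5,6}  total {0,5,6}
depth 2: {1}  total {0,1,5,6}
depth 3: {2}  total {0,1,2,5,6}
Reachable = {0,1,2,5,6}
witness 6: tau

Answer: REACHABLE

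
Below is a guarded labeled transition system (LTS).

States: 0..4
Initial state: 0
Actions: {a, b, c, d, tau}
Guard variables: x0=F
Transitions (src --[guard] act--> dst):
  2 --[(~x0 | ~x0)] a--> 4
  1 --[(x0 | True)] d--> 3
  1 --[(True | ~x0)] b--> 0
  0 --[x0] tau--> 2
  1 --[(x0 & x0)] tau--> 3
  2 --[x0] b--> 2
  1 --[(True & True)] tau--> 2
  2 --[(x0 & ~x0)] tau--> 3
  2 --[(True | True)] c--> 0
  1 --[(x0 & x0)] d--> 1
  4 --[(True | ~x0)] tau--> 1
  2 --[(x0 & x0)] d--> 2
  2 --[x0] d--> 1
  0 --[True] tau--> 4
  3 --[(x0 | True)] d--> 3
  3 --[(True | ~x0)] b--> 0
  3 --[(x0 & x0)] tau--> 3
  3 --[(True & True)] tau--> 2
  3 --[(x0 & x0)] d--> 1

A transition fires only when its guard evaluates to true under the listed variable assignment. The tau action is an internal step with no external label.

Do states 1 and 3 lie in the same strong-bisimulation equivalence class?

Answer: BISIMILAR

Trace:
Compute ~ classes (split until stable):
  round 0: {{0,1,2,3,4}}
  round 1: {{0,4},{1,3},{2}}
  round 2: {{0},{1,3},{2},{4}}
stable after 3 split(s): 4 block(s)
[1]={1,3}  [3]={1,3}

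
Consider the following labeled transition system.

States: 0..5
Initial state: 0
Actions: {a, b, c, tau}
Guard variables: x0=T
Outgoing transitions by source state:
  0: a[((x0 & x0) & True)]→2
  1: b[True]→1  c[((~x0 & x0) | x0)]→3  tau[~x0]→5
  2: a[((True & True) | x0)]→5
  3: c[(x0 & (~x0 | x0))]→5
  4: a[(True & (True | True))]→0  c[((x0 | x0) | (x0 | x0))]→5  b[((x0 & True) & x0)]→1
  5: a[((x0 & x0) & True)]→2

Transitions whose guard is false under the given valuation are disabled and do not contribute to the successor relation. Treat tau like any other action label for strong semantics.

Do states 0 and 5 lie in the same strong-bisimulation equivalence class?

Compute ~ classes (split until stable):
  round 0: {{0,1,2,3,4,5}}
  round 1: {{0,2,5},{1},{3},{4}}
4 equivalence class(es) (converged in 2)
0∈{0,2,5}, 5∈{0,2,5}

Answer: BISIMILAR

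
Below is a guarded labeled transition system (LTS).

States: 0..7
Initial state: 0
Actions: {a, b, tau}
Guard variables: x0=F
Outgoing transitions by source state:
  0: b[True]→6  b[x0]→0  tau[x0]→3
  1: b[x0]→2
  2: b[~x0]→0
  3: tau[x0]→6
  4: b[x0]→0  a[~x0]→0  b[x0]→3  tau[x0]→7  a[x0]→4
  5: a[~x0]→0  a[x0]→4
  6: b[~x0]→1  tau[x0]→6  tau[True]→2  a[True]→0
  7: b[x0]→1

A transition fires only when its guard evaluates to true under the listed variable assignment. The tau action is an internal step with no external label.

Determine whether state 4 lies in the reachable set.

Guard filter leaves 7 enabled edge(s).
depth 0: {0}
depth 1: {6}  now seen {0,6}
depth 2: {1,2}  now seen {0,1,2,6}
Reachable = {0,1,2,6}

Answer: UNREACHABLE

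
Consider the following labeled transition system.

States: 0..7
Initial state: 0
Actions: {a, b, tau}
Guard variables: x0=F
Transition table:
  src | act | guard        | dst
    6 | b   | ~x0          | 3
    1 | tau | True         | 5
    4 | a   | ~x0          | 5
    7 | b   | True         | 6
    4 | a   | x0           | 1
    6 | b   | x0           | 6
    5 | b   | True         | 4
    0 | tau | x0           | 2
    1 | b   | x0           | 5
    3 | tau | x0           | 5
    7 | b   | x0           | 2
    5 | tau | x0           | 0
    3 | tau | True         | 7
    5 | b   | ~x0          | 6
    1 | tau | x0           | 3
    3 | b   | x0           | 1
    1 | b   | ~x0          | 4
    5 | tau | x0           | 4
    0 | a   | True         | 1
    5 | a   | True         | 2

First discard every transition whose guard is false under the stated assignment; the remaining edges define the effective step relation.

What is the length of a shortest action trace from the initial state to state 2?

BFS to 2:
  Layer 0: {0}
  Layer 1: {1}
  Layer 2: {4,5}
  Layer 3: {2,6}
2 enters at depth 3; path a·tau·a

Answer: 3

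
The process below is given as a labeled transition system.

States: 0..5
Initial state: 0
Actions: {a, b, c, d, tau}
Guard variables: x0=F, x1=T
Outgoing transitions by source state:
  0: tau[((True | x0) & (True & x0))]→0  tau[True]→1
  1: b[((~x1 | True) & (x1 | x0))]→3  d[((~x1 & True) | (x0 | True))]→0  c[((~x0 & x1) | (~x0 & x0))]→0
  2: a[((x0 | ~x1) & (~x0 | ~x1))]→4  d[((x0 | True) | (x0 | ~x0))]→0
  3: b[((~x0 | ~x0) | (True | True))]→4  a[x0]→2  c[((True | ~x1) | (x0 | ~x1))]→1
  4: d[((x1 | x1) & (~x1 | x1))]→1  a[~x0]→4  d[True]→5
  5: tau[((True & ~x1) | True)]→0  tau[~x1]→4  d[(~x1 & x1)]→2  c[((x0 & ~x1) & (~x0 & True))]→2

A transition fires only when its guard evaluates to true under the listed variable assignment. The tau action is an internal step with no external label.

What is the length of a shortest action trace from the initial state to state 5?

Breadth-first toward 5:
  L0 = {0}
  L1 = {1}
  L2 = {3}
  L3 = {4}
  L4 = {5}
first hit 5 at d=4 via tau·b·b·d

Answer: 4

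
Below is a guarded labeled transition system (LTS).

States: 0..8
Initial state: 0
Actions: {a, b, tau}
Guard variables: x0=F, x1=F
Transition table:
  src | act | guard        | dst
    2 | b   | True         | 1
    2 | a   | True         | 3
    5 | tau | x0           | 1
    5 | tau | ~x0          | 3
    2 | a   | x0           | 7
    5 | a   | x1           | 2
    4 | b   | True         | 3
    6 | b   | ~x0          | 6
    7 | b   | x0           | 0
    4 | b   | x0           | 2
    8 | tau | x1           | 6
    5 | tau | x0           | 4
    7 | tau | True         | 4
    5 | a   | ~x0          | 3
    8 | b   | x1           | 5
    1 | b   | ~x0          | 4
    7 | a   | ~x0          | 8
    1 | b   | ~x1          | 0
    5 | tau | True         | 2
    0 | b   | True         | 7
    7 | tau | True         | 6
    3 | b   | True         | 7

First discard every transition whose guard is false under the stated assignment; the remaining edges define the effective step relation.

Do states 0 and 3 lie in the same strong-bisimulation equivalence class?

Answer: BISIMILAR

Analysis:
Bisimulation quotient by refinement:
  round 0: {{0,1,2,3,4,5,6,7,8}}
  round 1: {{0,1,3,4,6},{2},{5,7},{8}}
  round 2: {{0,3},{1,4,6},{2},{5},{7},{8}}
  round 3: {{0,3},{1},{2},{4},{5},{6},{7},{8}}
8 equivalence class(es) (converged in 4)
class of 0: {0,3}; class of 3: {0,3}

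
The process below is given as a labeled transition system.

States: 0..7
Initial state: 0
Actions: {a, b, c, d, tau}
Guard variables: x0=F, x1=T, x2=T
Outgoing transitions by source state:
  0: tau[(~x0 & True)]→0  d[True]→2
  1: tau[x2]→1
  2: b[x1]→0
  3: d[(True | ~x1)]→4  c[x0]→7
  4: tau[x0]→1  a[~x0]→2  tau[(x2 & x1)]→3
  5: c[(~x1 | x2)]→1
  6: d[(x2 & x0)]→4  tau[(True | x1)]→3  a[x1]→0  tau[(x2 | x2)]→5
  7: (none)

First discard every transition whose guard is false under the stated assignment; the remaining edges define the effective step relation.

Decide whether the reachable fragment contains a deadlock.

Answer: DEADLOCK-FREE

Working:
R = {0,2}
  0: d→2  tau→0  [2 exit(s)]
  2: b→0  [1 exit(s)]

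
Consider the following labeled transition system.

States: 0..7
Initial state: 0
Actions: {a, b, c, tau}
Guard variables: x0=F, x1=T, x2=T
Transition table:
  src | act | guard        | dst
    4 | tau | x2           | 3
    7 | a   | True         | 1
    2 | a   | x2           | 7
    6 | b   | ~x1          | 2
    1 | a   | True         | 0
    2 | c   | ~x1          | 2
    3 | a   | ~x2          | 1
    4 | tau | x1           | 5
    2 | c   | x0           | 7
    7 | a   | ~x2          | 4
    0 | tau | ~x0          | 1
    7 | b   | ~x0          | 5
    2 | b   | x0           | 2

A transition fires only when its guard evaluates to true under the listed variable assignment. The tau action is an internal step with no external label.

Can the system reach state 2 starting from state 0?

Answer: UNREACHABLE

Trace:
Guard filter leaves 7 enabled edge(s).
Layer 0: {0}
Layer 1: {1}  now seen {0,1}
R = {0,1}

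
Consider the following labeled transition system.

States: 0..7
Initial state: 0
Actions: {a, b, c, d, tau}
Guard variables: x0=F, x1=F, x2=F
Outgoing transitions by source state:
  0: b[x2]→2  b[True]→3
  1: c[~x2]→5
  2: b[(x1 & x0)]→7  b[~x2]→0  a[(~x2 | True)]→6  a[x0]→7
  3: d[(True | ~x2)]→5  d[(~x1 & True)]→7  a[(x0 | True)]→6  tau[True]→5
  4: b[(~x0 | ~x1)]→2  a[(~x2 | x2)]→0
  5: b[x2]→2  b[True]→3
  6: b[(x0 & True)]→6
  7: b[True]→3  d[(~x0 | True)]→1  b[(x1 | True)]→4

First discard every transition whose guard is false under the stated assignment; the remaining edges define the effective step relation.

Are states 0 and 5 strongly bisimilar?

Answer: BISIMILAR

Trace:
Compute ~ classes (split until stable):
  round 0: {{0,1,2,3,4,5,6,7}}
  round 1: {{0,5},{1},{2,4},{3},{6},{7}}
  round 2: {{0,5},{1},{2},{3},{4},{6},{7}}
Fixed point at round 3; 7 class(es).
class of 0: {0,5}; class of 5: {0,5}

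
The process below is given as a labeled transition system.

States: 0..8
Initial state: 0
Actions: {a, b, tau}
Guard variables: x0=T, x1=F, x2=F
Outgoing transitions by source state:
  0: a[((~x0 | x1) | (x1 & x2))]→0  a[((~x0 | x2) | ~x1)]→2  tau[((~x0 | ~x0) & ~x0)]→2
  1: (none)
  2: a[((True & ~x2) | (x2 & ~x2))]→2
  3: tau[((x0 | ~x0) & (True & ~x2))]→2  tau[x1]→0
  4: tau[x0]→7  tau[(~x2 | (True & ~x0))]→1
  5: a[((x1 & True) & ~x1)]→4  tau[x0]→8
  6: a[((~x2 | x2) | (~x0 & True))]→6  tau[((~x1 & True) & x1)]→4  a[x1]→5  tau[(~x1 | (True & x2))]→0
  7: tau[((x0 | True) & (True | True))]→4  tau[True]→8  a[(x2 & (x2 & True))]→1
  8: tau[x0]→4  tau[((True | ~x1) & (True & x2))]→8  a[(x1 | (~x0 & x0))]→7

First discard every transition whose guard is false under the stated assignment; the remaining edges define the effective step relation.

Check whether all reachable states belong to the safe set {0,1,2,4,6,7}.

Allowed set {0,1,2,4,6,7}
R = {0,2}
  0: ✓
  2: ✓

Answer: INVARIANT HOLDS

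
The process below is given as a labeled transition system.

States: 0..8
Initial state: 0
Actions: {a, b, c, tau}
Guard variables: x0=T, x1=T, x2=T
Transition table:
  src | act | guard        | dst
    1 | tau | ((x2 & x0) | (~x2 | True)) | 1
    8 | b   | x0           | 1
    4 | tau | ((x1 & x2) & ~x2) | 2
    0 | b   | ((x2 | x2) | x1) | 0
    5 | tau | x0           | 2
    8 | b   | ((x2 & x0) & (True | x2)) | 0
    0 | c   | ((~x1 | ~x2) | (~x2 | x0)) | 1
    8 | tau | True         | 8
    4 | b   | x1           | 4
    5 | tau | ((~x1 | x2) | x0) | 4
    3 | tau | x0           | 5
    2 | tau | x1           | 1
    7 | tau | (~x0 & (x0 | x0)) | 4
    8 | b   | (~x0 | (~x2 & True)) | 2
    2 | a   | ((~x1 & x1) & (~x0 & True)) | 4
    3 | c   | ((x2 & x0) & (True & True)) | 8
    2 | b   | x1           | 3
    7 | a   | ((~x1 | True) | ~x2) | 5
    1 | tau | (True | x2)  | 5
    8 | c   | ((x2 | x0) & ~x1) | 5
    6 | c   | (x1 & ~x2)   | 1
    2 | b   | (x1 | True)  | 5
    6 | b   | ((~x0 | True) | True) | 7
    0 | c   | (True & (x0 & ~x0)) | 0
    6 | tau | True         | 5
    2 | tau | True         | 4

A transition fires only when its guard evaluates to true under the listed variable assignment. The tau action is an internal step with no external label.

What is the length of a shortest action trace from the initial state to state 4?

Answer: 3

Working:
BFS to 4:
  depth 0: {0}
  depth 1: {1}
  depth 2: {5}
  depth 3: {2,4}
4 enters at depth 3; path c·tau·tau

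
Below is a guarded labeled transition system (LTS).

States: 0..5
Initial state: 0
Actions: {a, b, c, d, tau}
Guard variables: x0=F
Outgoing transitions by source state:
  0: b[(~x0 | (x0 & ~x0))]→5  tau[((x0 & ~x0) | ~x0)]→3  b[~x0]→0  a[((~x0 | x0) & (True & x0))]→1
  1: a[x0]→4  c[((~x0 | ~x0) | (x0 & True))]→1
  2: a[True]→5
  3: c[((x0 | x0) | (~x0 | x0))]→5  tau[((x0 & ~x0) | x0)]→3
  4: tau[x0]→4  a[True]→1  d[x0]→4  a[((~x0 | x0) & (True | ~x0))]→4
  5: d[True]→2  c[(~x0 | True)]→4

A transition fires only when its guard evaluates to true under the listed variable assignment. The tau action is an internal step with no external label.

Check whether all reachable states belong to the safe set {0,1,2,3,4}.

Answer: INVARIANT VIOLATED at state 5

Working:
Inv-set: {0,1,2,3,4}
Reach set: {0,1,2,3,4,5}
  0: ok
  1: ok
  2: ok
  3: ok
  4: ok
  5: outside
reach 5 via b — violates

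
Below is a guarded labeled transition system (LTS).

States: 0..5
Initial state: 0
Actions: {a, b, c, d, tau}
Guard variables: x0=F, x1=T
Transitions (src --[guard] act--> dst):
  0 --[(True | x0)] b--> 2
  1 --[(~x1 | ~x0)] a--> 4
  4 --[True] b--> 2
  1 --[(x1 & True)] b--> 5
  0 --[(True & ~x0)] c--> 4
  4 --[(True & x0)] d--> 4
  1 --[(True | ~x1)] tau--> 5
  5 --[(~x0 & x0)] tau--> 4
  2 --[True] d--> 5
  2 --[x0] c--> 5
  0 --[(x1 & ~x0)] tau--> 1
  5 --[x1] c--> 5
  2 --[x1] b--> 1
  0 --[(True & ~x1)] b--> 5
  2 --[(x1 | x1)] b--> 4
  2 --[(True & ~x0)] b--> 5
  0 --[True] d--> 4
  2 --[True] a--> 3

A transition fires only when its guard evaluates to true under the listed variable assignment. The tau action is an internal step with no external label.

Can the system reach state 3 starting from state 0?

Answer: REACHABLE

Analysis:
Guard filter leaves 14 enabled edge(s).
Layer 0: {0}
Layer 1: {1,2,4}  now seen {0,1,2,4}
Layer 2: {3,5}  now seen {0,1,2,3,4,5}
Reach set: {0,1,2,3,4,5}
witness 3: b·a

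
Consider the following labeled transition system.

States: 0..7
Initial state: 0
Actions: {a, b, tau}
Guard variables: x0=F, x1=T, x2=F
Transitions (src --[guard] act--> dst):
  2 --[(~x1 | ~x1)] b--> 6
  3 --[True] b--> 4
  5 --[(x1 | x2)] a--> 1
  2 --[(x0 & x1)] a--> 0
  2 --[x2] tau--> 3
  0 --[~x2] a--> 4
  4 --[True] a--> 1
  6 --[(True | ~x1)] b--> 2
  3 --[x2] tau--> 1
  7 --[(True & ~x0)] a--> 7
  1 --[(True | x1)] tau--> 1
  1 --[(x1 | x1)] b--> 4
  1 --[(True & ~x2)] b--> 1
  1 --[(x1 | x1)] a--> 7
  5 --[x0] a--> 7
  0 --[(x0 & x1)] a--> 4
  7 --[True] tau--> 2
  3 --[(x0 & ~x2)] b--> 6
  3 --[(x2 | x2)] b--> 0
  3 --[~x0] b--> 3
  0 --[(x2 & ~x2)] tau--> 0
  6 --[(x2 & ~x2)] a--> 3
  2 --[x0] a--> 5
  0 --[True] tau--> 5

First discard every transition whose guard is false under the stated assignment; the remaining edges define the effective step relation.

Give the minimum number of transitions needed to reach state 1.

Breadth-first toward 1:
  depth 0: {0}
  depth 1: {4,5}
  depth 2: {1}
first hit 1 at d=2 via a·a

Answer: 2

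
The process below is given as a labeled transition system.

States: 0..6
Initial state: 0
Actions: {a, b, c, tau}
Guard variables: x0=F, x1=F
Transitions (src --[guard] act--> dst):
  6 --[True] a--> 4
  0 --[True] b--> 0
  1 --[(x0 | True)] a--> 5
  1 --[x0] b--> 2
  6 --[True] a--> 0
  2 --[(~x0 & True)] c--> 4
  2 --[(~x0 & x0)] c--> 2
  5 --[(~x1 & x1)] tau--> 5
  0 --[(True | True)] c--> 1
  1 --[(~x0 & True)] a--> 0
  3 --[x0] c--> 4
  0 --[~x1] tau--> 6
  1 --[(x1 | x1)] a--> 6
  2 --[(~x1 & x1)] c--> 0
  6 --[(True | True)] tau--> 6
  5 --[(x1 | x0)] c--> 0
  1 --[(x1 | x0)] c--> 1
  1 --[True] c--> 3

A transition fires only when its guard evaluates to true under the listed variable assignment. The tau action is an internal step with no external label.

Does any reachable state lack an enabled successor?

R = {0,1,3,4,5,6}
  0: b→0  c→1  tau→6  [3 out]
  1: a→0  a→5  c→3  [3 out]
  3: ∅  [STUCK]
  4: ∅  [STUCK]
  5: ∅  [STUCK]
  6: a→0  a→4  tau→6  [3 out]
witness 3: c·c

Answer: DEADLOCK at state 3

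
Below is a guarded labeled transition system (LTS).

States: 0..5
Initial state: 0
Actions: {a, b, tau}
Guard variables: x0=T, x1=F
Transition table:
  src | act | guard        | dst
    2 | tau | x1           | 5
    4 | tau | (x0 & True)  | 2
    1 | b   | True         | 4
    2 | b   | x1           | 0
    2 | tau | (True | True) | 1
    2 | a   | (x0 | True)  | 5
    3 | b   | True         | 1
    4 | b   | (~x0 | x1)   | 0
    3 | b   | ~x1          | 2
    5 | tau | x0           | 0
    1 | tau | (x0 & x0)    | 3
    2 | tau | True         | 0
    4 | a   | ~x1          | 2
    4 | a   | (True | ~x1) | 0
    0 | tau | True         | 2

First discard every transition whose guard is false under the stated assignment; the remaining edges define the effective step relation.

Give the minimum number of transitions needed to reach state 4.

Answer: 3

Trace:
Layered search for 4:
  depth 0: {0}
  depth 1: {2}
  depth 2: {1,5}
  depth 3: {3,4}
first hit 4 at d=3 via tau·tau·b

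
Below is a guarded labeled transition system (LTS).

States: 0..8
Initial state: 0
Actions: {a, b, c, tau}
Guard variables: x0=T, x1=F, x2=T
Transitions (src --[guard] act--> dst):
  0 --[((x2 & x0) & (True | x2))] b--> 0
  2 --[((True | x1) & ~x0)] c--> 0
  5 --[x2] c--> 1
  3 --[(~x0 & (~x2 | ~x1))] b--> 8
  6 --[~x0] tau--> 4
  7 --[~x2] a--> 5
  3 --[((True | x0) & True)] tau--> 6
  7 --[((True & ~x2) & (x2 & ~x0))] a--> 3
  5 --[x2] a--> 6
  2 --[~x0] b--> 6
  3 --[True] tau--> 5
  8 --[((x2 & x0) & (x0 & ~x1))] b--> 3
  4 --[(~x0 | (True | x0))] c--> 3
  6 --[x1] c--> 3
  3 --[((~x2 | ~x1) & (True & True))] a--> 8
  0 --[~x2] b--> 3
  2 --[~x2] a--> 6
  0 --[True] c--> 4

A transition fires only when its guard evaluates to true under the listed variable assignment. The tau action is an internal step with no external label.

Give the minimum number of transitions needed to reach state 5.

Answer: 3

Working:
BFS to 5:
  Layer 0: {0}
  Layer 1: {4}
  Layer 2: {3}
  Layer 3: {5,6,8}
5 enters at depth 3; path c·c·tau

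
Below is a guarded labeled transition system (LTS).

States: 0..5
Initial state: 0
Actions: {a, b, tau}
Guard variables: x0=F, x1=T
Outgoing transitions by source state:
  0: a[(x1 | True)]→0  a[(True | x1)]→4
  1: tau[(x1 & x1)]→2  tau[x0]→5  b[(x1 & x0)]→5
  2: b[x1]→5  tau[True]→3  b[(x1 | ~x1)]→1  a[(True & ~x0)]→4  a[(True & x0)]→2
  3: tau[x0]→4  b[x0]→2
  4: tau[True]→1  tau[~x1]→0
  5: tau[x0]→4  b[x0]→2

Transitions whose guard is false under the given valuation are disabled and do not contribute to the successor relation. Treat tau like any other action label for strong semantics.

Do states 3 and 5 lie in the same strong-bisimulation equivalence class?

Answer: BISIMILAR

Working:
Refine partition for ~:
  round 0: {{0,1,2,3,4,5}}
  round 1: {{0},{1,4},{2},{3,5}}
  round 2: {{0},{1},{2},{3,5},{4}}
Fixed point at round 3; 5 class(es).
3∈{3,5}, 5∈{3,5}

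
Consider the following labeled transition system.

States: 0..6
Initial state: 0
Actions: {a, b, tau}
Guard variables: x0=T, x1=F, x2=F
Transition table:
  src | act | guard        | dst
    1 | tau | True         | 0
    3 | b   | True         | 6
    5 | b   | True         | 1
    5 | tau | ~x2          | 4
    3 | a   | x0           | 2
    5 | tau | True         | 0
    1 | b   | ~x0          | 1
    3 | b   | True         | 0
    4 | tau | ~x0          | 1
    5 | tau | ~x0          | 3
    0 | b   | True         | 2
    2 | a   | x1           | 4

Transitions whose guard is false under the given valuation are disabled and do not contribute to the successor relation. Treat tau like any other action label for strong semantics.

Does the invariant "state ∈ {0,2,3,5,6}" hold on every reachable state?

Safe = {0,2,3,5,6}
Reach set: {0,2}
  0: ok
  2: ok

Answer: INVARIANT HOLDS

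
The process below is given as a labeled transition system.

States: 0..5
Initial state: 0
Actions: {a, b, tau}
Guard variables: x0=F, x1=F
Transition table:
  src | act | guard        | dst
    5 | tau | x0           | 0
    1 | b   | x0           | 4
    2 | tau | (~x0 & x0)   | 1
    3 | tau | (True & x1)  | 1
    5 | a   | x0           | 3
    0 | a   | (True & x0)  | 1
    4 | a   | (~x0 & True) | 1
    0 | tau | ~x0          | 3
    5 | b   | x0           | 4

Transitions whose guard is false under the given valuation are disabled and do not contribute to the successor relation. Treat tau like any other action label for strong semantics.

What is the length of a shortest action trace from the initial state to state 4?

Answer: UNREACHABLE

Trace:
Breadth-first toward 4:
  depth 0: {0}
  depth 1: {3}
4 never appears.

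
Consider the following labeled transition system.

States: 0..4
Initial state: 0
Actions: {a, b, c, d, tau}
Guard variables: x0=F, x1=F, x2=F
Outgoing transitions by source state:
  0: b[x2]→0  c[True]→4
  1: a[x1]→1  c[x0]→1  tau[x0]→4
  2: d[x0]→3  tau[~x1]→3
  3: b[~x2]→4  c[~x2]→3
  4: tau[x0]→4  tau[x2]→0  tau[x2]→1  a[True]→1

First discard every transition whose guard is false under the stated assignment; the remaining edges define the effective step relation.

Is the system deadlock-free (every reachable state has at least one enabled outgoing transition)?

Reachable = {0,1,4}
  0: c→4  [1 out]
  1: ∅  [deadlock]
  4: a→1  [1 out]
Path to 1: c·a

Answer: DEADLOCK at state 1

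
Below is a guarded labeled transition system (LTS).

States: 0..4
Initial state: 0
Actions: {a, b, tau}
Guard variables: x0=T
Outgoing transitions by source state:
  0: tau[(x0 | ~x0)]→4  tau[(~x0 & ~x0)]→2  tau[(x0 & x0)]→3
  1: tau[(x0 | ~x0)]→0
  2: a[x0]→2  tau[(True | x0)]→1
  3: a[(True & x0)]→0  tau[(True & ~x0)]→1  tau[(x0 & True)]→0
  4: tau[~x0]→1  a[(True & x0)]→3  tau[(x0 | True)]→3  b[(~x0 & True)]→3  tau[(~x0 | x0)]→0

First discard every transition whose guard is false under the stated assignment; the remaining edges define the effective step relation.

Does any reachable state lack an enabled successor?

Answer: DEADLOCK-FREE

Analysis:
Reachable = {0,3,4}
  0: tau→3  tau→4  [deg 2]
  3: a→0  tau→0  [deg 2]
  4: a→3  tau→0  tau→3  [deg 3]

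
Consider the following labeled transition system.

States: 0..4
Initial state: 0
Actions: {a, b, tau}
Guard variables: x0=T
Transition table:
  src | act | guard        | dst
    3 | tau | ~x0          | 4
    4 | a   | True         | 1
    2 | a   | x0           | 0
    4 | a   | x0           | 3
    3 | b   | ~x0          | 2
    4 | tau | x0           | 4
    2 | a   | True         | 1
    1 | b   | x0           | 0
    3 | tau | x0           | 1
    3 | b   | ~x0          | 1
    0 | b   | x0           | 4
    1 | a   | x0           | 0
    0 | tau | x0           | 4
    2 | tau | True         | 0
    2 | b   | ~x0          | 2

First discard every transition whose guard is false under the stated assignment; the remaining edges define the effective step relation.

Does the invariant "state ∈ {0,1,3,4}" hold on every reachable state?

Answer: INVARIANT HOLDS

Working:
Allowed set {0,1,3,4}
R = {0,1,3,4}
  0: ok
  1: ok
  3: ok
  4: ok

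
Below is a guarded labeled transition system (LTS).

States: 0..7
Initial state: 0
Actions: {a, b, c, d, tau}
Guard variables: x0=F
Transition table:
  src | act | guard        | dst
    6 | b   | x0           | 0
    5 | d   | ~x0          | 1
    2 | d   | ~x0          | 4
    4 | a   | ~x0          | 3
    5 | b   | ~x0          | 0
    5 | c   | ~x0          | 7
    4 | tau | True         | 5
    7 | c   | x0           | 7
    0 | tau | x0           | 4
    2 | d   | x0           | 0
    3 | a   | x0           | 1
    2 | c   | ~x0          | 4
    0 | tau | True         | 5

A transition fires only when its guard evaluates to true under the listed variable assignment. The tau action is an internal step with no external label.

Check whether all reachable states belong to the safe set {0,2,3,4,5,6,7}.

Answer: INVARIANT VIOLATED at state 1

Working:
Allowed set {0,2,3,4,5,6,7}
Reachable = {0,1,5,7}
  0: ok
  1: ✗ unsafe
  5: ok
  7: ok
counterexample path to 1: tau·d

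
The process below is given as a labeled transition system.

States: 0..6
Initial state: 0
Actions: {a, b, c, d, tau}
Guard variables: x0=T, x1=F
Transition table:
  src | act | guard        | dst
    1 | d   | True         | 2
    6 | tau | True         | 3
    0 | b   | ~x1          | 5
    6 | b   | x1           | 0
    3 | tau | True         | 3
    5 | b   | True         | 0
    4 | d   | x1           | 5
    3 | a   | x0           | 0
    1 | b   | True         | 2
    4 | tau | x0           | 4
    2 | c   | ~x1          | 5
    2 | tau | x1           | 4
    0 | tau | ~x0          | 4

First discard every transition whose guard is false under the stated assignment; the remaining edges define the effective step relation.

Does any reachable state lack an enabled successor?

R = {0,5}
  0: b→5  [deg 1]
  5: b→0  [deg 1]

Answer: DEADLOCK-FREE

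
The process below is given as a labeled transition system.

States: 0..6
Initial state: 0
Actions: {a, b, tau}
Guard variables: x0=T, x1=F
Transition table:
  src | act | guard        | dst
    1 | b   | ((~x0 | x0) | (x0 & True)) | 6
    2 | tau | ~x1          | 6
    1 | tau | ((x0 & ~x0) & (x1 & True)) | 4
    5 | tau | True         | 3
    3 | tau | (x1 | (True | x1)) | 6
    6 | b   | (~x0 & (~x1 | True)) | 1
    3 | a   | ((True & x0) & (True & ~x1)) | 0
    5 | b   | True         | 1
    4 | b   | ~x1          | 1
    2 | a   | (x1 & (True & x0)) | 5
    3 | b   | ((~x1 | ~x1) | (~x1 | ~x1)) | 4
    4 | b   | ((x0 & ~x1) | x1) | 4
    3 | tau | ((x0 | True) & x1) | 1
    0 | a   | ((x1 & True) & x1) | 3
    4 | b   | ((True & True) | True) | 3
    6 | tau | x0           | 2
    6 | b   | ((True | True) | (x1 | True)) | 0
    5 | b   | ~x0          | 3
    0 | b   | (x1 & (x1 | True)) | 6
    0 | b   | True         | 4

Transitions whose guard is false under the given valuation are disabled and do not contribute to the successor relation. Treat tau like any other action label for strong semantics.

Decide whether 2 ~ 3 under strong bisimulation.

Answer: NOT BISIMILAR

Trace:
Bisimulation quotient by refinement:
  round 0: {{0,1,2,3,4,5,6}}
  round 1: {{0,1,4},{2},{3},{5,6}}
  round 2: {{0},{1},{2},{3},{4},{5},{6}}
stable after 3 split(s): 7 block(s)
class of 2: {2}; class of 3: {3}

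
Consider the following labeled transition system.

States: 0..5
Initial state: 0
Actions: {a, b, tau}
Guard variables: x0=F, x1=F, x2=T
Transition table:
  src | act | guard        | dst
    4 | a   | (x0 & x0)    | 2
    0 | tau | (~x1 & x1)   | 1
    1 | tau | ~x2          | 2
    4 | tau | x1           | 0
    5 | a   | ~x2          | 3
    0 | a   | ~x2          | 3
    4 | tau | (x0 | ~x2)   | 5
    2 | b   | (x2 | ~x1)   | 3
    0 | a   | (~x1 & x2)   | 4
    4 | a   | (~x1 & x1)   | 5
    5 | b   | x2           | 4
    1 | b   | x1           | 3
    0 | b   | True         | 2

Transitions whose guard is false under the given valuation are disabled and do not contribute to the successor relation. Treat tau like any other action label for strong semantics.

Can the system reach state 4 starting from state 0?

Answer: REACHABLE

Working:
4 transition(s) survive guard evaluation.
L0 = {0}
L1 = {2,4}  total {0,2,4}
L2 = {3}  total {0,2,3,4}
R = {0,2,3,4}
Path to 4: a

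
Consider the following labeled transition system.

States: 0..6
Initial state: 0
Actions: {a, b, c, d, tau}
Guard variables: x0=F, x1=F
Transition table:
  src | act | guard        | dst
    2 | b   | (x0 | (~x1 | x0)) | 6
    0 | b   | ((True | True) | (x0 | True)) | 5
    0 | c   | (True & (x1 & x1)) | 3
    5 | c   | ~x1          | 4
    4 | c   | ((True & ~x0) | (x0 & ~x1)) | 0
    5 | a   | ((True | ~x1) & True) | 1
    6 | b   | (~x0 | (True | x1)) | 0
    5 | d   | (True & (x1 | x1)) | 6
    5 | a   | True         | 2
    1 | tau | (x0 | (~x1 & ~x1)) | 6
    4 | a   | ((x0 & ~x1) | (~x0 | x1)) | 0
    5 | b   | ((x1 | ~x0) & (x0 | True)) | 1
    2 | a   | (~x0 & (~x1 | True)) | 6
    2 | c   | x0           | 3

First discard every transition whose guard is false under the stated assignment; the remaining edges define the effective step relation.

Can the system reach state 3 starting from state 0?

Guard filter leaves 11 enabled edge(s).
Layer 0: {0}
Layer 1: {5}  cumulative {0,5}
Layer 2: {1,2,4}  cumulative {0,1,2,4,5}
Layer 3: {6}  cumulative {0,1,2,4,5,6}
Reachable = {0,1,2,4,5,6}

Answer: UNREACHABLE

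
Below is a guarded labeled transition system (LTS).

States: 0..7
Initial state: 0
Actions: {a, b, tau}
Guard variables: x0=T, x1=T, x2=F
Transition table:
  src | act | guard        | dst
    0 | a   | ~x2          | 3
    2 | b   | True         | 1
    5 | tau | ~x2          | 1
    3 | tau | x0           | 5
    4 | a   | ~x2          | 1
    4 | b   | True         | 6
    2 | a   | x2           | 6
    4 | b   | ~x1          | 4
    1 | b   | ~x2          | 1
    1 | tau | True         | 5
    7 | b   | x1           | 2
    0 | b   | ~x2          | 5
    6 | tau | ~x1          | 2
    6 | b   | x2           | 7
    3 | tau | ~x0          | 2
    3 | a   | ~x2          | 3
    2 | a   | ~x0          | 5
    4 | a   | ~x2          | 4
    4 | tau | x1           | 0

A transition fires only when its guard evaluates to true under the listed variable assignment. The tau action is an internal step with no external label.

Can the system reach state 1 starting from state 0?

Answer: REACHABLE

Analysis:
13 transition(s) survive guard evaluation.
Layer 0: {0}
Layer 1: {3,5}  total {0,3,5}
Layer 2: {1}  total {0,1,3,5}
Reach set: {0,1,3,5}
trace reaching 1: b·tau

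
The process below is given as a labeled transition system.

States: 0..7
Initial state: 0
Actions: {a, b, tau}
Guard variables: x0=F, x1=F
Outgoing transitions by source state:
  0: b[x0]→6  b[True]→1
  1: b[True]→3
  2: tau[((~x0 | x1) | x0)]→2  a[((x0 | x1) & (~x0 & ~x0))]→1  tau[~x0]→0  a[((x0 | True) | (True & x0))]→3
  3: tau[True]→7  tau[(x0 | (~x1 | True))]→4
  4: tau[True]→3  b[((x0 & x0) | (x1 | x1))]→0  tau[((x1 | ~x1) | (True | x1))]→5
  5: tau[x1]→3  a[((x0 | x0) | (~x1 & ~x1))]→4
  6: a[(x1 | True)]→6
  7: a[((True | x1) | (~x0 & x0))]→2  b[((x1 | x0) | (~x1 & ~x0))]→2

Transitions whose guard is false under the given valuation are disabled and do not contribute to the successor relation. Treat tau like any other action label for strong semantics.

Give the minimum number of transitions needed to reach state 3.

Answer: 2

Working:
Breadth-first toward 3:
  Layer 0: {0}
  Layer 1: {1}
  Layer 2: {3}
depth(3)=2, e.g. b·b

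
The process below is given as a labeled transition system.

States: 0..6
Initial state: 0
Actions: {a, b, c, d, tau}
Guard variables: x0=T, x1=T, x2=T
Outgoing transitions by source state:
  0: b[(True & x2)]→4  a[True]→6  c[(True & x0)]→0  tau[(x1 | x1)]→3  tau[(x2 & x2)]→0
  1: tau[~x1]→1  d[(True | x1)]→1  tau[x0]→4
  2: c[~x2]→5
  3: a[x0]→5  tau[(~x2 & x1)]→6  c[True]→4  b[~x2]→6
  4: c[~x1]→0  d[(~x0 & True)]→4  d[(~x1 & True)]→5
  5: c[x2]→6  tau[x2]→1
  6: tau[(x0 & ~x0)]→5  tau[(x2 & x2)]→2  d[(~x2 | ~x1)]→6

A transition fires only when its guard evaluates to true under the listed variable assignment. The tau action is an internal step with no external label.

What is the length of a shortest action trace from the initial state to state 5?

Breadth-first toward 5:
  L0 = {0}
  L1 = {3,4,6}
  L2 = {2,5}
first hit 5 at d=2 via tau·a

Answer: 2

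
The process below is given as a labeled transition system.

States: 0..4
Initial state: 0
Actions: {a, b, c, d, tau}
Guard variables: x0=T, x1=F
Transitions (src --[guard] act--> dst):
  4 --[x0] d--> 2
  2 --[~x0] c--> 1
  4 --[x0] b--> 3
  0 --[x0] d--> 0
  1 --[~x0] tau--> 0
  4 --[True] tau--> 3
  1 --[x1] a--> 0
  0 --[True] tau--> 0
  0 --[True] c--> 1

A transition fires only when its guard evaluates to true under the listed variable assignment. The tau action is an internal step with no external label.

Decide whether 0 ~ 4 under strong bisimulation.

Compute ~ classes (split until stable):
  round 0: {{0,1,2,3,4}}
  round 1: {{0},{1,2,3},{4}}
3 equivalence class(es) (converged in 2)
0∈{0}, 4∈{4}

Answer: NOT BISIMILAR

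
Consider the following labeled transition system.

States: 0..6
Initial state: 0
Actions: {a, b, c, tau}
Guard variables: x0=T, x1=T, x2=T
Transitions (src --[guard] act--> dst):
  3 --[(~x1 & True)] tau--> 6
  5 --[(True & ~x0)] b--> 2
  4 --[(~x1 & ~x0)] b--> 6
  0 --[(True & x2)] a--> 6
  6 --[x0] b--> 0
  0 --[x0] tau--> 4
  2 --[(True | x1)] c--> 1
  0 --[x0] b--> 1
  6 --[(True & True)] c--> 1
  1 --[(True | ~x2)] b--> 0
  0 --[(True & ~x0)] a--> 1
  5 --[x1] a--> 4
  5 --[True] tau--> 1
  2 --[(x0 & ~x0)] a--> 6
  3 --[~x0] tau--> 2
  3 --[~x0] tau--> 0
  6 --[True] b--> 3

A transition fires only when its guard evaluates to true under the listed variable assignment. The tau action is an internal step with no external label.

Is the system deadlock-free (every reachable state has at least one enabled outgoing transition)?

Answer: DEADLOCK at state 3

Trace:
Reachable = {0,1,3,4,6}
  0: a→6  b→1  tau→4  [3 exit(s)]
  1: b→0  [1 exit(s)]
  3: ∅  [STUCK]
  4: ∅  [STUCK]
  6: b→0  b→3  c→1  [3 exit(s)]
trace reaching 3: a·b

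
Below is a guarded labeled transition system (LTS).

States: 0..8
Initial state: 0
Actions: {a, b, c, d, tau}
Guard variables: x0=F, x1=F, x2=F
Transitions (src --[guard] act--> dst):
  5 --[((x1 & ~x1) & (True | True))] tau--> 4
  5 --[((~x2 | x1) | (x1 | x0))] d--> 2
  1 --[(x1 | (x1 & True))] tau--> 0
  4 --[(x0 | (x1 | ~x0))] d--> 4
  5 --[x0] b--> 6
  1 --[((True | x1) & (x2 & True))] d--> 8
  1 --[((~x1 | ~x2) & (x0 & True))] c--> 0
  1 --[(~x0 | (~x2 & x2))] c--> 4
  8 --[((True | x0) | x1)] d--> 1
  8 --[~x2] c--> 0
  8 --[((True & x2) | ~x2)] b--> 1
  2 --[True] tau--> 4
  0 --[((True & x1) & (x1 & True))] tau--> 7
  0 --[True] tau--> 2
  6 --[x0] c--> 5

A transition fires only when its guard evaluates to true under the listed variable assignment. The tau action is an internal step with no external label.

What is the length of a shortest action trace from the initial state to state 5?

Answer: UNREACHABLE

Trace:
BFS to 5:
  Layer 0: {0}
  Layer 1: {2}
  Layer 2: {4}
5 never appears.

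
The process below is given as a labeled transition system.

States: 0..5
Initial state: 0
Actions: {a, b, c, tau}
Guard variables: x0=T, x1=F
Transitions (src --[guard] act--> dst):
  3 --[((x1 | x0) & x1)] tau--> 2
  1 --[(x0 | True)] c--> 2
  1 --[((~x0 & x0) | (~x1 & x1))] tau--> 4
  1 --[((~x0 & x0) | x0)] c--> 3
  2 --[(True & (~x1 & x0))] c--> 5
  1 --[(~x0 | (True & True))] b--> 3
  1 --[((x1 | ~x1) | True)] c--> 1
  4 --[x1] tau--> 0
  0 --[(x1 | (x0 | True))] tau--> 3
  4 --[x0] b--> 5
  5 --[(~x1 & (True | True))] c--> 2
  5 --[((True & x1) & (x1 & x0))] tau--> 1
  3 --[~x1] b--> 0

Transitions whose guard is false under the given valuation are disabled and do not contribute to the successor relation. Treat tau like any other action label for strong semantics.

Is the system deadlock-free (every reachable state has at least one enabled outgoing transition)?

Reach set: {0,3}
  0: tau→3  [deg 1]
  3: b→0  [deg 1]

Answer: DEADLOCK-FREE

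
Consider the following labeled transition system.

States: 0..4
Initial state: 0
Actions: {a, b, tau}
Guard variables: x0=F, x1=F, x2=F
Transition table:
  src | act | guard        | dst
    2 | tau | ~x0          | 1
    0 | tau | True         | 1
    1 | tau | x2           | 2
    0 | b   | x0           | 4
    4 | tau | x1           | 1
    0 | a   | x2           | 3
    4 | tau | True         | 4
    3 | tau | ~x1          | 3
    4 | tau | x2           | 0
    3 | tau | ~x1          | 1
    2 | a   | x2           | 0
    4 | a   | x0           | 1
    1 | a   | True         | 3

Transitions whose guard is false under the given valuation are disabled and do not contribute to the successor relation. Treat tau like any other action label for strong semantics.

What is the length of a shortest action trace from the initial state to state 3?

BFS to 3:
  depth 0: {0}
  depth 1: {1}
  depth 2: {3}
first hit 3 at d=2 via tau·a

Answer: 2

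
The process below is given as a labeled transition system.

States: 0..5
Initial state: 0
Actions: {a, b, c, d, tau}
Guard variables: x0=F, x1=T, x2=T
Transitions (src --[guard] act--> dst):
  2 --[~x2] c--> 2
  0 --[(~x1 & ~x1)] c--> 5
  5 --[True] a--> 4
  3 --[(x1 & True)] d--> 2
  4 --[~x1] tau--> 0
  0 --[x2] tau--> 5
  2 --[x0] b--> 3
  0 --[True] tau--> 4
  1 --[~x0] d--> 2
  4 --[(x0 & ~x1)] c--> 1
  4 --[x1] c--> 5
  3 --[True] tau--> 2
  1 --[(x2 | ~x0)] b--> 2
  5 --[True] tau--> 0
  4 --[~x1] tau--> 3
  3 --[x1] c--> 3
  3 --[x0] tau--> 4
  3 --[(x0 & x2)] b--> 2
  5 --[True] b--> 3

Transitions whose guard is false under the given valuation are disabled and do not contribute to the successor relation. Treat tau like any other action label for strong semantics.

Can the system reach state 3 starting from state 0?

Answer: REACHABLE

Working:
11 transition(s) survive guard evaluation.
depth 0: {0}
depth 1: {4,5}  cumulative {0,4,5}
depth 2: {3}  cumulative {0,3,4,5}
depth 3: {2}  cumulative {0,2,3,4,5}
Reach set: {0,2,3,4,5}
Path to 3: tau·b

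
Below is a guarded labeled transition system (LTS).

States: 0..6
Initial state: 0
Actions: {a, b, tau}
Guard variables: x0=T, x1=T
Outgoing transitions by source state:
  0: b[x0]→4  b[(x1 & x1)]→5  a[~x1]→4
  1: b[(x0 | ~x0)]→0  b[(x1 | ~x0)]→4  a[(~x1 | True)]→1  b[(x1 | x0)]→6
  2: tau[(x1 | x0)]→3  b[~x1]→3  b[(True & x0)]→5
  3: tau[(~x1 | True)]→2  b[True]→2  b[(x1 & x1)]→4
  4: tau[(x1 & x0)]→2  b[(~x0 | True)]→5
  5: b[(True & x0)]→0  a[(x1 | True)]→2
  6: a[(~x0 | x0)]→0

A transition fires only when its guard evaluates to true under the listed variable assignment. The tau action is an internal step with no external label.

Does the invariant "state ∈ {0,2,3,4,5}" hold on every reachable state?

Answer: INVARIANT HOLDS

Trace:
Safe = {0,2,3,4,5}
Reach set: {0,2,3,4,5}
  0: ✓
  2: ✓
  3: ✓
  4: ✓
  5: ✓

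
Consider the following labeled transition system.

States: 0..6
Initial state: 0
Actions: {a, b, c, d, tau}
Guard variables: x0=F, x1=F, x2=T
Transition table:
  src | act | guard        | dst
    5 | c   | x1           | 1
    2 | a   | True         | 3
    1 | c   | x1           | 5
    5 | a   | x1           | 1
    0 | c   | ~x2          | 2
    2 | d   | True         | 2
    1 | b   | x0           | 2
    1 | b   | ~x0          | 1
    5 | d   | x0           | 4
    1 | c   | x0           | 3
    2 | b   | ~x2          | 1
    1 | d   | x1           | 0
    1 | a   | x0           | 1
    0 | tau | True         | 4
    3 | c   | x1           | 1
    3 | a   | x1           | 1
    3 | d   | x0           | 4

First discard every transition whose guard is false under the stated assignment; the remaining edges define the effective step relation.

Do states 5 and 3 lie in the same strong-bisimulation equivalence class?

Answer: BISIMILAR

Analysis:
Bisimulation quotient by refinement:
  P[0] = {{0,1,2,3,4,5,6}}
  P[1] = {{0},{1},{2},{3,4,5,6}}
4 equivalence class(es) (converged in 2)
5∈{3,4,5,6}, 3∈{3,4,5,6}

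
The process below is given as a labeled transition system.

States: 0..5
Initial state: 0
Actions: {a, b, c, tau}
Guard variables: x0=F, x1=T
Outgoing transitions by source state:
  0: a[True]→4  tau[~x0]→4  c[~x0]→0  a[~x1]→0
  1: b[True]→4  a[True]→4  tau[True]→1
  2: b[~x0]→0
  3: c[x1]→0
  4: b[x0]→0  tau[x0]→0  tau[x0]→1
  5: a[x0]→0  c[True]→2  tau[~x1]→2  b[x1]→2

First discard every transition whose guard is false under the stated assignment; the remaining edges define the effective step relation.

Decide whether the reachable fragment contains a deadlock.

Answer: DEADLOCK at state 4

Analysis:
Reach set: {0,4}
  0: a→4  c→0  tau→4  [deg 3]
  4: ∅  [deadlock]
witness 4: a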